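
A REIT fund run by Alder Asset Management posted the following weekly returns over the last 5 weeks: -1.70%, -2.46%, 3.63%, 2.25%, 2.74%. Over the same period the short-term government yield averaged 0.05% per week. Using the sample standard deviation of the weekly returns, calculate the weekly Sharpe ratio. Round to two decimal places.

0.30

Mean return μ = 4.460 / 5 = 0.8920%
Sample σ = √[Σ(r − μ)² / 4] = √[30.7103 / 4] = √7.6776 = 2.7708%
Sharpe = (μ − rf) / σ = (0.8920 − 0.05) / 2.7708 = 0.8420 / 2.7708 = 0.3039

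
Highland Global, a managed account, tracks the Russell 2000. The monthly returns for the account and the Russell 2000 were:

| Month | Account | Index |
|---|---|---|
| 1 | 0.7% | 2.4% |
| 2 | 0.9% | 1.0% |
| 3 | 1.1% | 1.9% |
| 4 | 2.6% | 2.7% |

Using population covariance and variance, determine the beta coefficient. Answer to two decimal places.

0.66

r̄p = 1.3250%,  r̄m = 2.0000%
Cov = Σ(rp − r̄p)(rm − r̄m) / 4 = 0.2725
Var(rm) = Σ(rm − r̄m)² / 4 = 0.4150
β = Cov / Var = 0.2725 / 0.4150 = 0.6566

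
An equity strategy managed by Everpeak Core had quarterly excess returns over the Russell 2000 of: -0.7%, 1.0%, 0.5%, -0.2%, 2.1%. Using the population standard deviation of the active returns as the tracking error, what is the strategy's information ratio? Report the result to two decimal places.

0.56

μ = (-0.7 + 1 + 0.5 − 0.2 + 2.1) / 5 = 2.70 / 5 = 0.5400%
Σ(r − μ)² = (-0.7 − 0.5400)² + (1 − 0.5400)² + … = 4.7320
σ = √[4.7320 / 5] = 0.9728%
IR = μ / tracking error = 0.5400 / 0.9728 = 0.5551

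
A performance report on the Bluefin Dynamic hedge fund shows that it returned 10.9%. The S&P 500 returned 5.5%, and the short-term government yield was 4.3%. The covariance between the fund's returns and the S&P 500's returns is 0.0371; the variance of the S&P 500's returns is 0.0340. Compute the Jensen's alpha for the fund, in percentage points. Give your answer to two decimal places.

β = Cov / Var = 0.0371 / 0.0340 = 1.0912
E[R] = Rf + β(Rm − Rf) = 4.3% + 1.0912 × (5.5% − 4.3%) = 5.6094%
α = Rp − E[R] = 10.9% − 5.6094% = 5.2906

5.29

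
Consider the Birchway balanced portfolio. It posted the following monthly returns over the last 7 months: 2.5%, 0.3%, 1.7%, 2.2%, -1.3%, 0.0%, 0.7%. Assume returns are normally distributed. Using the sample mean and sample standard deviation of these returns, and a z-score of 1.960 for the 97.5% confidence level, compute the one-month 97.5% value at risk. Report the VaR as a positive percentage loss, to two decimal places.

1.77

Mean return r̄ = 6.10 / 7 = 0.8714%
Sample σ = √[Σ(r − r̄)² / 6] = √[10.9343 / 6] = √1.8224 = 1.3500%
VaR = −(r̄ − z·σ) = −(0.8714 − 1.960 × 1.3500) = −(-1.7746) = 1.7746%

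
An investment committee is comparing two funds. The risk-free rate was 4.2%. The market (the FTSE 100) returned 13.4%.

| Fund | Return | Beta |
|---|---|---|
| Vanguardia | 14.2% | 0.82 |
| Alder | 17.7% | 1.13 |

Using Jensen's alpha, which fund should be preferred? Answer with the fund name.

Alder

Vanguardia: α = 14.2% − [4.2% + 0.82 × (13.4% − 4.2%)] = 2.456
Alder: α = 17.7% − [4.2% + 1.13 × (13.4% − 4.2%)] = 3.104
Highest: Alder (3.104).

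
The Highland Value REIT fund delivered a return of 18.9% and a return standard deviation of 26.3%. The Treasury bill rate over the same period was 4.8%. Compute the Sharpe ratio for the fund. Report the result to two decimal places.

Sharpe = (Rp − Rf) / σp = (18.9% − 4.8%) / 26.3% = 14.10% / 26.3% = 0.5361

0.54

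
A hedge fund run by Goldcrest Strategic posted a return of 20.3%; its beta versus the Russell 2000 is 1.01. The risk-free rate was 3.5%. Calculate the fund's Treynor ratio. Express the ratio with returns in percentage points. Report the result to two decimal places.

16.63

Treynor = (Rp − Rf) / β = (20.3% − 3.5%) / 1.01 = 16.80 / 1.01 = 16.6337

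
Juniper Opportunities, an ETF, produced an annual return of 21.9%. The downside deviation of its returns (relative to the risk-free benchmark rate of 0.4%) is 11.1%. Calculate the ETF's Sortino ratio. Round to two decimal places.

1.94

Sortino = (Rp − Rf) / σd = (21.9% − 0.4%) / 11.1% = 21.50% / 11.1% = 1.9369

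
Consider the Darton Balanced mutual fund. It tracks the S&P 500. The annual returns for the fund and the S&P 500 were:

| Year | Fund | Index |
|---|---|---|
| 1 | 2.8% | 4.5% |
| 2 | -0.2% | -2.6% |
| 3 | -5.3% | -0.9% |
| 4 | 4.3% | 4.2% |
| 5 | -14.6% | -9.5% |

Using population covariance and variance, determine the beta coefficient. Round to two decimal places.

1.24

r̄p = -2.6000%,  r̄m = -0.8600%
Cov = Σ(rp − r̄p)(rm − r̄m) / 5 = 32.6940
Var(rm) = Σ(rm − r̄m)² / 5 = 26.4024
β = Cov / Var = 32.6940 / 26.4024 = 1.2383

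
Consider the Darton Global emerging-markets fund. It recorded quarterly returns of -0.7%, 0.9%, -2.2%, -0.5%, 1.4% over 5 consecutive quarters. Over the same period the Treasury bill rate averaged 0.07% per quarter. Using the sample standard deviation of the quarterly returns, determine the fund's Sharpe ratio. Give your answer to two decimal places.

-0.20

r̄ = (-0.7 + 0.9 − 2.2 − 0.5 + 1.4) / 5 = -0.2200%
Sample σ = √[Σ(r − r̄)² / 4] = √[8.1080 / 4] = √2.0270 = 1.4237%
Sharpe = (r̄ − rf) / σ = (-0.2200 − 0.07) / 1.4237 = -0.2900 / 1.4237 = -0.2037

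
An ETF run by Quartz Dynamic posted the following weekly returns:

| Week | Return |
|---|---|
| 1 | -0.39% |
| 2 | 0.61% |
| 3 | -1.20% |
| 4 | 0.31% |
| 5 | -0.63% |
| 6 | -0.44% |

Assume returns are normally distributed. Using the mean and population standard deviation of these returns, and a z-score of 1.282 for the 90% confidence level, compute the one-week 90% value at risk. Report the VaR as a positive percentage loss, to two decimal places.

Mean return μ = -1.740 / 6 = -0.2900%
Σ(r − μ)² = (-0.39 − (-0.2900))² + (0.61 − (-0.2900))² + … = 2.1462
σ = √[2.1462 / 6] = 0.5981%
VaR = −(μ − z·σ) = −(-0.2900 − 1.282 × 0.5981) = −(-1.0568) = 1.0568%

1.06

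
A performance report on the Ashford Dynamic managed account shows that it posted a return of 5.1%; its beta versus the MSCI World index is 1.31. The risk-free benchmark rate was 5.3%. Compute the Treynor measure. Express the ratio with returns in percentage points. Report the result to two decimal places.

-0.15

Treynor = (Rp − Rf) / β = (5.1% − 5.3%) / 1.31 = -0.20 / 1.31 = -0.1527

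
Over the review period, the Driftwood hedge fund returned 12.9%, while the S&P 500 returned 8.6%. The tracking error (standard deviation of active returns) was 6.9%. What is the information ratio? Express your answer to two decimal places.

IR = (Rp − Rb) / TE = (12.9% − 8.6%) / 6.9% = 4.30% / 6.9% = 0.6232

0.62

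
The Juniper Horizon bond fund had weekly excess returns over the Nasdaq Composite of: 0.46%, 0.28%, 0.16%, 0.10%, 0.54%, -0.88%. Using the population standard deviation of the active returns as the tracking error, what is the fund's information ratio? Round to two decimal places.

0.23

r̄ = (0.46 + 0.28 + 0.16 + 0.1 + 0.54 − 0.88) / 6 = 0.1100%
Σ(r − r̄)² = (0.46 − 0.1100)² + (0.28 − 0.1100)² + (0.16 − 0.1100)² + … = 1.3190
σ = √[1.3190 / 6] = 0.4689%
IR = r̄ / tracking error = 0.1100 / 0.4689 = 0.2346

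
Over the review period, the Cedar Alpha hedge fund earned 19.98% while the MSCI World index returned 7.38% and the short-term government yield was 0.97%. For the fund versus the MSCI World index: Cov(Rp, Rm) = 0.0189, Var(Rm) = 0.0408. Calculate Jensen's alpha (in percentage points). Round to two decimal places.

16.04

β = Cov / Var = 0.0189 / 0.0408 = 0.4632
E[R] = Rf + β(Rm − Rf) = 0.97% + 0.4632 × (7.38% − 0.97%) = 3.9391%
α = Rp − E[R] = 19.98% − 3.9391% = 16.0409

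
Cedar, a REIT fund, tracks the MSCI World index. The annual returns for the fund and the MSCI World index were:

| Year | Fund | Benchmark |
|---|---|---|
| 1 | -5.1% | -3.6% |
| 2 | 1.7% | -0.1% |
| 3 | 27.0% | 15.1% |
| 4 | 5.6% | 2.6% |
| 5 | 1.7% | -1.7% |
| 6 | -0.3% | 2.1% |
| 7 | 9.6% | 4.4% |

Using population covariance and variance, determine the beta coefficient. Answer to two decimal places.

r̄p = 5.7429%,  r̄m = 2.6857%
Cov = Σ(rp − r̄p)(rm − r̄m) / 7 = 53.0292
Var(rm) = Σ(rm − r̄m)² / 7 = 31.9869
β = Cov / Var = 53.0292 / 31.9869 = 1.6578

1.66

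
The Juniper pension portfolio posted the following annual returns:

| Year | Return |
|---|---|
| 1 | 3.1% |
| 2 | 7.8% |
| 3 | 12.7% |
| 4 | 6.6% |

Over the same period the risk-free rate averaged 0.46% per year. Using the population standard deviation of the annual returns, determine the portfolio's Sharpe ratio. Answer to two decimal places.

2.06

Mean return μ = 30.20 / 4 = 7.5500%
Σ(r − μ)² = (3.1 − 7.5500)² + (7.8 − 7.5500)² + … = 47.2900
population σ = √(47.2900 / 4) = √11.8225 = 3.4384%
Sharpe = (μ − rf) / σ = (7.5500 − 0.46) / 3.4384 = 7.0900 / 3.4384 = 2.0620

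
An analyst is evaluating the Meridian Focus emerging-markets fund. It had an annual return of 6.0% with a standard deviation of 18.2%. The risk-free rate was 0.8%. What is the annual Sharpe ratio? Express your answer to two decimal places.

Sharpe = (Rp − Rf) / σp = (6.0% − 0.8%) / 18.2% = 5.20% / 18.2% = 0.2857

0.29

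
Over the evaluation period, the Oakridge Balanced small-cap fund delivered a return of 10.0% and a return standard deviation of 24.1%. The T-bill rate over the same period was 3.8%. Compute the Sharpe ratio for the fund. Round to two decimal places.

Sharpe = (Rp − Rf) / σp = (10.0% − 3.8%) / 24.1% = 6.20% / 24.1% = 0.2573

0.26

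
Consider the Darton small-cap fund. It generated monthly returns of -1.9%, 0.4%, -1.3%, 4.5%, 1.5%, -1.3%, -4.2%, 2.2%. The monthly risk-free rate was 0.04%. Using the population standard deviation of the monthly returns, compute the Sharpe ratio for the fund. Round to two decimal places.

-0.02

r̄ = (-1.9 + 0.4 − 1.3 + 4.5 + 1.5 − 1.3 − 4.2 + 2.2) / 8 = -0.10 / 8 = -0.0125%
Population σ = √[Σ(r − r̄)² / 8] = √[52.1288 / 8] = √6.5161 = 2.5527%
Sharpe = (r̄ − rf) / σ = (-0.0125 − 0.04) / 2.5527 = -0.0525 / 2.5527 = -0.0206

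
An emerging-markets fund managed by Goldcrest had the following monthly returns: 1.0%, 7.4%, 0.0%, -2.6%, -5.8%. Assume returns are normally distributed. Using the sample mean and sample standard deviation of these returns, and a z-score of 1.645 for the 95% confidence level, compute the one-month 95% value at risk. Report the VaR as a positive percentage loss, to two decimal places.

r̄ = (1 + 7.4 + 0 − 2.6 − 5.8) / 5 = 0.0000%
Σ(r − r̄)² = 96.1600; sample σ = √(96.1600/4) = 4.9031%
VaR = −(r̄ − z·σ) = −(0.0000 − 1.645 × 4.9031) = −(-8.0656) = 8.0656%

8.07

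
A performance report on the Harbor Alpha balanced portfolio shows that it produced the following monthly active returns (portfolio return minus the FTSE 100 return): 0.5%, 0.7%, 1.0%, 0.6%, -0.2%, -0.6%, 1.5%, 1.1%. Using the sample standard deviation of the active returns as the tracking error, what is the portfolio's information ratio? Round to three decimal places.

0.836

Mean return μ = 4.60 / 8 = 0.5750%
Sample σ = √[Σ(r − μ)² / 7] = √[3.3150 / 7] = √0.4736 = 0.6882%
IR = μ / tracking error = 0.5750 / 0.6882 = 0.8355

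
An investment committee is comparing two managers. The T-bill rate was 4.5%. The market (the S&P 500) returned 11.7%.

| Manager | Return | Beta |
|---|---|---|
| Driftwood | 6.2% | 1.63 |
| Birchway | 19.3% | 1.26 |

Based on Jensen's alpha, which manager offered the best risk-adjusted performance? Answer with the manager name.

Driftwood: α = 6.2% − [4.5% + 1.63 × (11.7% − 4.5%)] = -10.036
Birchway: α = 19.3% − [4.5% + 1.26 × (11.7% − 4.5%)] = 5.728
Highest: Birchway (5.728).

Birchway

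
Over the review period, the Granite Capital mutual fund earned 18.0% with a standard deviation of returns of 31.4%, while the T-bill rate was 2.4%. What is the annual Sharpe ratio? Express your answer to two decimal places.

0.50

Sharpe = (Rp − Rf) / σp = (18.0% − 2.4%) / 31.4% = 15.60% / 31.4% = 0.4968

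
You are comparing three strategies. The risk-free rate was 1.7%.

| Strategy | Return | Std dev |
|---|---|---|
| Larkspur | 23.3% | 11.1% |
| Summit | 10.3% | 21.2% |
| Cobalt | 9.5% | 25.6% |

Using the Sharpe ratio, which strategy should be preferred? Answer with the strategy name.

Larkspur: Sharpe ratio = (23.3% − 1.7%) / 11.1% = 1.946
Summit: Sharpe ratio = (10.3% − 1.7%) / 21.2% = 0.406
Cobalt: Sharpe ratio = (9.5% − 1.7%) / 25.6% = 0.305
Highest: Larkspur (1.946).

Larkspur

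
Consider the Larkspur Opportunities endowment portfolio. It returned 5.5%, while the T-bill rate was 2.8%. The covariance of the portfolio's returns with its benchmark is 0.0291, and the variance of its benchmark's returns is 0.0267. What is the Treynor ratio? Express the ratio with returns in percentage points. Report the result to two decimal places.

β = Cov / Var = 0.0291 / 0.0267 = 1.0899
Treynor = (Rp − Rf) / β = (5.5% − 2.8%) / 1.0899 = 2.70 / 1.0899 = 2.4773

2.48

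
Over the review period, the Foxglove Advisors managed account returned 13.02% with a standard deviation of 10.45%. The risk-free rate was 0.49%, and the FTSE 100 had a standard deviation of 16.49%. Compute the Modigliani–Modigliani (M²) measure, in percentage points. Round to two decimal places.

Sharpe = (Rp − Rf) / σp = (13.02% − 0.49%) / 10.45% = 1.1990
M² = Rf + Sharpe × σm = 0.49% + 1.1990 × 16.49% = 20.2615%

20.26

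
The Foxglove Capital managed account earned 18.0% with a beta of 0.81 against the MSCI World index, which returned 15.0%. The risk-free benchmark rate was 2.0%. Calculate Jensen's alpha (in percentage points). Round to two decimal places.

CAPM expected return = Rf + β(Rm − Rf) = 2.0% + 0.81 × (15.0% − 2.0%) = 2 + 0.81 × 13.00 = 12.5300%
Jensen's α = Rp − E[R] = 18.0% − 12.5300% = 5.4700

5.47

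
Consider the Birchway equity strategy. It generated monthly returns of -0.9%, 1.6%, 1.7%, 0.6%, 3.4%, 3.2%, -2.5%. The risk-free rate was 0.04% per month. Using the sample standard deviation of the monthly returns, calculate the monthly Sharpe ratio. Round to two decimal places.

Mean return r̄ = 7.10 / 7 = 1.0143%
Sample std dev = √[27.4686 / 6] = 2.1396%
Sharpe = (r̄ − rf) / σ = (1.0143 − 0.04) / 2.1396 = 0.9743 / 2.1396 = 0.4554

0.46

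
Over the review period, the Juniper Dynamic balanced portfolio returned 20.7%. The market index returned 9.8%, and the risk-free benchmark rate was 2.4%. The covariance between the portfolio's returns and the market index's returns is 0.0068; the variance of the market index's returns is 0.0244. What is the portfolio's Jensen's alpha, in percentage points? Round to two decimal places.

β = Cov / Var = 0.0068 / 0.0244 = 0.2787
E[R] = Rf + β(Rm − Rf) = 2.4% + 0.2787 × (9.8% − 2.4%) = 4.4624%
α = Rp − E[R] = 20.7% − 4.4624% = 16.2376

16.24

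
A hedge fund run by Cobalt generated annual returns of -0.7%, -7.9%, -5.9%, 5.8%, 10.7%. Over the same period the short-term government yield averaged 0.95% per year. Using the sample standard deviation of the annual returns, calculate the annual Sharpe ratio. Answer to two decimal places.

r̄ = (-0.7 − 7.9 − 5.9 + 5.8 + 10.7) / 5 = 0.4000%
Σ(r − r̄)² = 245.0400; sample σ = √(245.0400/4) = 7.8269%
Sharpe = (r̄ − rf) / σ = (0.4000 − 0.95) / 7.8269 = -0.5500 / 7.8269 = -0.0703

-0.07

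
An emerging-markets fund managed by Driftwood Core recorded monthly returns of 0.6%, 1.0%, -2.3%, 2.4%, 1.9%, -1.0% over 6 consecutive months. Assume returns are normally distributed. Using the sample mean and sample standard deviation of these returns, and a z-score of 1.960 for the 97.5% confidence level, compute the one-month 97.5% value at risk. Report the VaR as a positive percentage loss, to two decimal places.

Mean return r̄ = 2.60 / 6 = 0.4333%
Σ(r − r̄)² = 15.8933; sample σ = √(15.8933/5) = 1.7829%
VaR = −(r̄ − z·σ) = −(0.4333 − 1.960 × 1.7829) = −(-3.0612) = 3.0612%

3.06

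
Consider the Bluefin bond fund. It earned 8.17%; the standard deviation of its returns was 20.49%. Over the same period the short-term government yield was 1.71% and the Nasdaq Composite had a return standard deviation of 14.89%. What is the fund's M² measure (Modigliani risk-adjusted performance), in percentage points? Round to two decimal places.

6.40

Sharpe = (Rp − Rf) / σp = (8.17% − 1.71%) / 20.49% = 0.3153
M² = Rf + Sharpe × σm = 1.71% + 0.3153 × 14.89% = 6.4048%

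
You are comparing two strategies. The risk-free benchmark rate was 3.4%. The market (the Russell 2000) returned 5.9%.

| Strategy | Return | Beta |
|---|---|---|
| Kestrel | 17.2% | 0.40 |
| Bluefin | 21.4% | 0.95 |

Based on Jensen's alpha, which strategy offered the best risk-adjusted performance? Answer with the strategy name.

Kestrel: α = 17.2% − [3.4% + 0.40 × (5.9% − 3.4%)] = 12.800
Bluefin: α = 21.4% − [3.4% + 0.95 × (5.9% − 3.4%)] = 15.625
Highest: Bluefin (15.625).

Bluefin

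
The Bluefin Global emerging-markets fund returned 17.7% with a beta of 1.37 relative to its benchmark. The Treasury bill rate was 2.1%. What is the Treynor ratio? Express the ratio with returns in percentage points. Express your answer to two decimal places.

11.39

Treynor = (Rp − Rf) / β = (17.7% − 2.1%) / 1.37 = 15.60 / 1.37 = 11.3869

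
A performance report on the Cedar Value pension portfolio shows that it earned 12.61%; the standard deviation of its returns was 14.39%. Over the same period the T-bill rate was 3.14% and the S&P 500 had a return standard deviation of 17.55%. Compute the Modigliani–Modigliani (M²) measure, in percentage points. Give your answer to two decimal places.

Sharpe = (Rp − Rf) / σp = (12.61% − 3.14%) / 14.39% = 0.6581
M² = Rf + Sharpe × σm = 3.14% + 0.6581 × 17.55% = 14.6897%

14.69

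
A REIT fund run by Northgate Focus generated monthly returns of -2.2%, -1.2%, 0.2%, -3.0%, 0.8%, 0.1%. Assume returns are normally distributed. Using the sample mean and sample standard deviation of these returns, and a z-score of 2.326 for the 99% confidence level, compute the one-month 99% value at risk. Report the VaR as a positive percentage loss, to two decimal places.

4.38

μ = (-2.2 − 1.2 + 0.2 − 3 + 0.8 + 0.1) / 6 = -5.30 / 6 = -0.8833%
Sample std dev = √[11.2883 / 5] = 1.5026%
VaR = −(μ − z·σ) = −(-0.8833 − 2.326 × 1.5026) = −(-4.3783) = 4.3783%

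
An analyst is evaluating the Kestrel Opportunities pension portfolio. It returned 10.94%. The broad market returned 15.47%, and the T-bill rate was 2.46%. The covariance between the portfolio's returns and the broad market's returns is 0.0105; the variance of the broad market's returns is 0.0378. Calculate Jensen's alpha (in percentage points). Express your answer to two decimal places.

β = Cov / Var = 0.0105 / 0.0378 = 0.2778
E[R] = Rf + β(Rm − Rf) = 2.46% + 0.2778 × (15.47% − 2.46%) = 6.0742%
α = Rp − E[R] = 10.94% − 6.0742% = 4.8658

4.87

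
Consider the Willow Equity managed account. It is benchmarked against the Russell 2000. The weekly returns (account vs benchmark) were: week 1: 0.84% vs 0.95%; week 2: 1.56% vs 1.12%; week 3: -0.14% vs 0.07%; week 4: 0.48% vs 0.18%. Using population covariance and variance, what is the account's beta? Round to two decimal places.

r̄p = 0.6850%,  r̄m = 0.5800%
Cov = Σ(rp − r̄p)(rm − r̄m) / 4 = 0.2582
Var(rm) = Σ(rm − r̄m)² / 4 = 0.2122
β = Cov / Var = 0.2582 / 0.2122 = 1.2168

1.22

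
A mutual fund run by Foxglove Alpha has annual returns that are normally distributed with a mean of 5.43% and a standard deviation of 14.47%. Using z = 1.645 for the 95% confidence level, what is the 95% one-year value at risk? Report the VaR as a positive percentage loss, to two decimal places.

18.37

VaR (as % loss) = −(μ − z·σ) = −(5.43% − 1.645 × 14.47%) = −(-18.37315%) = 18.37315%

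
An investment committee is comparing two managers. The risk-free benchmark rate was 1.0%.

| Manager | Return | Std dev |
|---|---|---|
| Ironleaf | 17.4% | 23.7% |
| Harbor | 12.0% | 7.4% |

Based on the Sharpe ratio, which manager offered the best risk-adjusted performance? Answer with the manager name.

Ironleaf: Sharpe ratio = (17.4% − 1.0%) / 23.7% = 0.692
Harbor: Sharpe ratio = (12.0% − 1.0%) / 7.4% = 1.486
Highest: Harbor (1.486).

Harbor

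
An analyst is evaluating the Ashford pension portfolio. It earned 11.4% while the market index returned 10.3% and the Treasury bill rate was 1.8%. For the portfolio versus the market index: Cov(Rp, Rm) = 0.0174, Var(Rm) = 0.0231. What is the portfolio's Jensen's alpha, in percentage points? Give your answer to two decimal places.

β = Cov / Var = 0.0174 / 0.0231 = 0.7532
E[R] = Rf + β(Rm − Rf) = 1.8% + 0.7532 × (10.3% − 1.8%) = 8.2022%
α = Rp − E[R] = 11.4% − 8.2022% = 3.1978

3.20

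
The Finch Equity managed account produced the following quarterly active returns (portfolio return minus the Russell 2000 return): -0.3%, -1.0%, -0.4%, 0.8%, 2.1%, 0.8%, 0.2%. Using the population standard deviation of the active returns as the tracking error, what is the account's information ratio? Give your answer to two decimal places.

0.33

Mean return μ = 2.20 / 7 = 0.3143%
Σ(r − μ)² = 6.2886; population σ = √(6.2886/7) = 0.9478%
IR = μ / tracking error = 0.3143 / 0.9478 = 0.3316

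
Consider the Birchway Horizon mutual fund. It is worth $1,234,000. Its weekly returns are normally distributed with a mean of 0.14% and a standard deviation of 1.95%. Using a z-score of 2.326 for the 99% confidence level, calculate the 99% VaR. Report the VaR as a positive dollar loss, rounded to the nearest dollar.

$54,243

Return at the 99% tail: μ − z·σ = 0.14% − 2.326 × 1.95% = 0.14 − 4.5357 = -4.3957%
VaR = −(-4.3957%) × $1,234,000 = 4.3957% × $1,234,000 = $54,243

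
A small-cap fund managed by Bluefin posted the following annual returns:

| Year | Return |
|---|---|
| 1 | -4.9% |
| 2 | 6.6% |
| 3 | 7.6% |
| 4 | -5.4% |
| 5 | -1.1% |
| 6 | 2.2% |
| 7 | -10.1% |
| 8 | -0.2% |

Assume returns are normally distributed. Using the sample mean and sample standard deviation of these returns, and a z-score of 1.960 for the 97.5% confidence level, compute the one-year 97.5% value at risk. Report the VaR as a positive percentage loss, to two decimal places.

r̄ = (-4.9 + 6.6 + 7.6 − 5.4 − 1.1 + 2.2 − 10.1 − 0.2) / 8 = -0.6625%
Σ(r − r̄)² = (-4.9 − (-0.6625))² + (6.6 − (-0.6625))² + … = 259.0788
σ = √[259.0788 / 7] = 6.0837%
VaR = −(r̄ − z·σ) = −(-0.6625 − 1.960 × 6.0837) = −(-12.5866) = 12.5866%

12.59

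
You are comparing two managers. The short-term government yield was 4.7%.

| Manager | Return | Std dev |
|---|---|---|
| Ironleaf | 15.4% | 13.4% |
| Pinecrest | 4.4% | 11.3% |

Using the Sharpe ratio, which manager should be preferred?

Ironleaf: Sharpe ratio = (15.4% − 4.7%) / 13.4% = 0.799
Pinecrest: Sharpe ratio = (4.4% − 4.7%) / 11.3% = -0.027
Highest: Ironleaf (0.799).

Ironleaf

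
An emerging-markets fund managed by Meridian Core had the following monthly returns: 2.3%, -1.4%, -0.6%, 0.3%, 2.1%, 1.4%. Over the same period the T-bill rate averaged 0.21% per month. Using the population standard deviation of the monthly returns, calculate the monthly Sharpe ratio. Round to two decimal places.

Mean return r̄ = 4.10 / 6 = 0.6833%
Σ(r − r̄)² = 11.2683; population σ = √(11.2683/6) = 1.3704%
Sharpe = (r̄ − rf) / σ = (0.6833 − 0.21) / 1.3704 = 0.4733 / 1.3704 = 0.3454

0.35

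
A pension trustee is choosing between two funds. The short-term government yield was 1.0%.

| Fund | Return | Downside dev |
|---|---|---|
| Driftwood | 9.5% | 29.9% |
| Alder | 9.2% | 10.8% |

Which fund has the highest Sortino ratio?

Driftwood: Sortino ratio = (9.5% − 1.0%) / 29.9% = 0.284
Alder: Sortino ratio = (9.2% − 1.0%) / 10.8% = 0.759
Highest: Alder (0.759).

Alder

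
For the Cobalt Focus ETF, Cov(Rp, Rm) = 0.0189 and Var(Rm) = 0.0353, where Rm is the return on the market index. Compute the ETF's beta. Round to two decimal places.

β = Cov(Rp, Rm) / Var(Rm) = 0.0189 / 0.0353 = 0.5354

0.54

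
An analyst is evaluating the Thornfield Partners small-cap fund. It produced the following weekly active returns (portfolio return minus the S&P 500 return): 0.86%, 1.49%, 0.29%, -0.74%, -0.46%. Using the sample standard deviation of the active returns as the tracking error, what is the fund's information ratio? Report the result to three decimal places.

0.313

r̄ = (0.86 + 1.49 + 0.29 − 0.74 − 0.46) / 5 = 0.2880%
Sample std dev = √[3.3883 / 4] = 0.9204%
IR = r̄ / tracking error = 0.2880 / 0.9204 = 0.3129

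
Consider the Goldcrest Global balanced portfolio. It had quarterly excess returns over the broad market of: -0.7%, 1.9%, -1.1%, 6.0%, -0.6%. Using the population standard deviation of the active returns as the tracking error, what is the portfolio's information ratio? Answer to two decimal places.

0.41

r̄ = (-0.7 + 1.9 − 1.1 + 6 − 0.6) / 5 = 5.50 / 5 = 1.1000%
Σ(r − r̄)² = 35.6200; population σ = √(35.6200/5) = 2.6691%
IR = r̄ / tracking error = 1.1000 / 2.6691 = 0.4121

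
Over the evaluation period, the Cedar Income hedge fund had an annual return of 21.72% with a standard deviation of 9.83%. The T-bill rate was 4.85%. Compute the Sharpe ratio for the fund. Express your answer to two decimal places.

1.72

Sharpe = (Rp − Rf) / σp = (21.72% − 4.85%) / 9.83% = 16.87% / 9.83% = 1.7162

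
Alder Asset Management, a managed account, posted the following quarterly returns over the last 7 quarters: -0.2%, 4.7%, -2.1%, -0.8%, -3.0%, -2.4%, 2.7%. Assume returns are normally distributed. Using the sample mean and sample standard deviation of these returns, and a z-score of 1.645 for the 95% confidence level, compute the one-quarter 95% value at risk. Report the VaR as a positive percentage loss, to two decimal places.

Mean return r̄ = -1.10 / 7 = -0.1571%
Σ(r − r̄)² = (-0.2 − (-0.1571))² + (4.7 − (-0.1571))² + … = 49.0571
σ = √[49.0571 / 6] = 2.8594%
VaR = −(r̄ − z·σ) = −(-0.1571 − 1.645 × 2.8594) = −(-4.8608) = 4.8608%

4.86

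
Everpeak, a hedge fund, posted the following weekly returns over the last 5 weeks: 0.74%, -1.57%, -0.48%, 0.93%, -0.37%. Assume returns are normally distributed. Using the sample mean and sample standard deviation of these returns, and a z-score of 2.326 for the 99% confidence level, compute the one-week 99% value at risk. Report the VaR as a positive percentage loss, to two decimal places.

2.51

Mean return r̄ = -0.750 / 5 = -0.1500%
Sample σ = √[Σ(r − r̄)² / 4] = √[4.1322 / 4] = √1.0331 = 1.0164%
VaR = −(r̄ − z·σ) = −(-0.1500 − 2.326 × 1.0164) = −(-2.5141) = 2.5141%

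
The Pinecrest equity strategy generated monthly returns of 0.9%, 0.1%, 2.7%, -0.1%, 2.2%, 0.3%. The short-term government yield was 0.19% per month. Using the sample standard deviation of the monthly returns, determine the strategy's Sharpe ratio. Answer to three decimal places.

r̄ = (0.9 + 0.1 + 2.7 − 0.1 + 2.2 + 0.3) / 6 = 1.0167%
Sample std dev = √[6.8483 / 5] = 1.1703%
Sharpe = (r̄ − rf) / σ = (1.0167 − 0.19) / 1.1703 = 0.8267 / 1.1703 = 0.7064

0.706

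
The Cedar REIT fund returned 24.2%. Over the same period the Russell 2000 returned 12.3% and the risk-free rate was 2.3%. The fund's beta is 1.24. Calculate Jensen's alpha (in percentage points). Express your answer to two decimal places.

CAPM expected return = Rf + β(Rm − Rf) = 2.3% + 1.24 × (12.3% − 2.3%) = 2.3 + 1.24 × 10.00 = 14.7000%
Jensen's α = Rp − E[R] = 24.2% − 14.7000% = 9.5000

9.50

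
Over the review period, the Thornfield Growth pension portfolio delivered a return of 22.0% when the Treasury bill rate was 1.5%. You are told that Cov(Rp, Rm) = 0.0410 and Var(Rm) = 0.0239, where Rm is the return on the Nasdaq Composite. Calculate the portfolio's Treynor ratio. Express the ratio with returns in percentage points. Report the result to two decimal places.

β = Cov / Var = 0.0410 / 0.0239 = 1.7155
Treynor = (Rp − Rf) / β = (22.0% − 1.5%) / 1.7155 = 20.50 / 1.7155 = 11.9499

11.95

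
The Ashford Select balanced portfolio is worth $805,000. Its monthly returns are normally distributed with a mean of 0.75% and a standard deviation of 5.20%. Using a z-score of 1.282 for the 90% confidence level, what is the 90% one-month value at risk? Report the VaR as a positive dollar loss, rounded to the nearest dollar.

$47,627

Return at the 90% tail: μ − z·σ = 0.75% − 1.282 × 5.20% = 0.75 − 6.6664 = -5.9164%
VaR = −(-5.9164%) × $805,000 = 5.9164% × $805,000 = $47,627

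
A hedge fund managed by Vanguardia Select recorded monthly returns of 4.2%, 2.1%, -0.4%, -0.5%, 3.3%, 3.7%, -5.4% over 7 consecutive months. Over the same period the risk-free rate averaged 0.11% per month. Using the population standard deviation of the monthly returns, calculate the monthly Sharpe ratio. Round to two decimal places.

μ = (4.2 + 2.1 − 0.4 − 0.5 + 3.3 + 3.7 − 5.4) / 7 = 1.0000%
Σ(r − μ)² = 69.2000; population σ = √(69.2000/7) = 3.1442%
Sharpe = (μ − rf) / σ = (1.0000 − 0.11) / 3.1442 = 0.8900 / 3.1442 = 0.2831

0.28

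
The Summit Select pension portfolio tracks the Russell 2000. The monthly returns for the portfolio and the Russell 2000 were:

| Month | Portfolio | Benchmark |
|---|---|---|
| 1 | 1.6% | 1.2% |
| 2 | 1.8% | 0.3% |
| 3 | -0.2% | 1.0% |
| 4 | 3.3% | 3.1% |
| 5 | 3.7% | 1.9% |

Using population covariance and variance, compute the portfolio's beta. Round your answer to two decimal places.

r̄p = 2.0400%,  r̄m = 1.5000%
Cov = Σ(rp − r̄p)(rm − r̄m) / 5 = 0.8440
Var(rm) = Σ(rm − r̄m)² / 5 = 0.9000
β = Cov / Var = 0.8440 / 0.9000 = 0.9378

0.94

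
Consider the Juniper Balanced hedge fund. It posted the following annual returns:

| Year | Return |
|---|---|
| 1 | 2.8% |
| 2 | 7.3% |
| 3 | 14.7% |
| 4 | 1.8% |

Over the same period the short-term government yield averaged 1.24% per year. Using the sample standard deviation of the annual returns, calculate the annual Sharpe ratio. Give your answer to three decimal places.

μ = (2.8 + 7.3 + 14.7 + 1.8) / 4 = 6.6500%
Σ(r − μ)² = 103.5700; sample σ = √(103.5700/3) = 5.8757%
Sharpe = (μ − rf) / σ = (6.6500 − 1.24) / 5.8757 = 5.4100 / 5.8757 = 0.9207

0.921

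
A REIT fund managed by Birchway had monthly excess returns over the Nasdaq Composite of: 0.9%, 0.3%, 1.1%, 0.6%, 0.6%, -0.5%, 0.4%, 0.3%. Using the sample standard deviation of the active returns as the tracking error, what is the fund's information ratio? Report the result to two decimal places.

r̄ = (0.9 + 0.3 + 1.1 + 0.6 + 0.6 − 0.5 + 0.4 + 0.3) / 8 = 0.4625%
Σ(r − r̄)² = (0.9 − 0.4625)² + (0.3 − 0.4625)² + (1.1 − 0.4625)² + … = 1.6188
σ = √[1.6188 / 7] = 0.4809%
IR = r̄ / tracking error = 0.4625 / 0.4809 = 0.9617

0.96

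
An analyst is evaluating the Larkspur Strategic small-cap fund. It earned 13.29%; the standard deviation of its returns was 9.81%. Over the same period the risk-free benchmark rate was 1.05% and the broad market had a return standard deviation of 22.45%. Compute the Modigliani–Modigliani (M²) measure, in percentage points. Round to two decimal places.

Sharpe = (Rp − Rf) / σp = (13.29% − 1.05%) / 9.81% = 1.2477
M² = Rf + Sharpe × σm = 1.05% + 1.2477 × 22.45% = 29.0609%

29.06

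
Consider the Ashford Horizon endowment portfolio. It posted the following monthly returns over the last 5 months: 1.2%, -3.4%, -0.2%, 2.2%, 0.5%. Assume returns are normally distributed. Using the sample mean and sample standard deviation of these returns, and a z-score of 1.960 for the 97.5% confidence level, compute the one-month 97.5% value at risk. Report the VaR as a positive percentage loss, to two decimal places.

Mean return r̄ = 0.30 / 5 = 0.0600%
Σ(r − r̄)² = 18.1120; sample σ = √(18.1120/4) = 2.1279%
VaR = −(r̄ − z·σ) = −(0.0600 − 1.960 × 2.1279) = −(-4.1107) = 4.1107%

4.11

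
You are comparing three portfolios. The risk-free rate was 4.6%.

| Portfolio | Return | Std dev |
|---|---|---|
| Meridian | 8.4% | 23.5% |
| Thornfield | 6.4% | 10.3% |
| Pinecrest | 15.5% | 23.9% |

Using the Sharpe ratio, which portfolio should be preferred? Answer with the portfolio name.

Pinecrest

Meridian: Sharpe ratio = (8.4% − 4.6%) / 23.5% = 0.162
Thornfield: Sharpe ratio = (6.4% − 4.6%) / 10.3% = 0.175
Pinecrest: Sharpe ratio = (15.5% − 4.6%) / 23.9% = 0.456
Highest: Pinecrest (0.456).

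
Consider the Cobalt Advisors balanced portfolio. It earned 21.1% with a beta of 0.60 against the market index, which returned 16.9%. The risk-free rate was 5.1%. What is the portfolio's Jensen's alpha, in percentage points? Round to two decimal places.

8.92

CAPM expected return = Rf + β(Rm − Rf) = 5.1% + 0.60 × (16.9% − 5.1%) = 5.1 + 0.60 × 11.80 = 12.1800%
Jensen's α = Rp − E[R] = 21.1% − 12.1800% = 8.9200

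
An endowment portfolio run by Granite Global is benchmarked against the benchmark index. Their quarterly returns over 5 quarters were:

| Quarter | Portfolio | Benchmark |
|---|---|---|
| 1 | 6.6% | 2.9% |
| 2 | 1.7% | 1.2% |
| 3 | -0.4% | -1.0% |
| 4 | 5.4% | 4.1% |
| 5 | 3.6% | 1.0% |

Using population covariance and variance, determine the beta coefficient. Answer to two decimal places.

r̄p = 3.3800%,  r̄m = 1.6400%
Cov = Σ(rp − r̄p)(rm − r̄m) / 5 = 3.9208
Var(rm) = Σ(rm − r̄m)² / 5 = 3.0424
β = Cov / Var = 3.9208 / 3.0424 = 1.2887

1.29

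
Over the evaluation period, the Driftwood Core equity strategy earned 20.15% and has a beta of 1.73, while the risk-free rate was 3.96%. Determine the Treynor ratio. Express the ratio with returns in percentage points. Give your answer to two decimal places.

Treynor = (Rp − Rf) / β = (20.15% − 3.96%) / 1.73 = 16.19 / 1.73 = 9.3584

9.36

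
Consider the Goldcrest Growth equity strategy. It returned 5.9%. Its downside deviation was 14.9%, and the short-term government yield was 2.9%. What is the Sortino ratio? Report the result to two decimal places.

0.20

Sortino = (Rp − Rf) / σd = (5.9% − 2.9%) / 14.9% = 3.00% / 14.9% = 0.2013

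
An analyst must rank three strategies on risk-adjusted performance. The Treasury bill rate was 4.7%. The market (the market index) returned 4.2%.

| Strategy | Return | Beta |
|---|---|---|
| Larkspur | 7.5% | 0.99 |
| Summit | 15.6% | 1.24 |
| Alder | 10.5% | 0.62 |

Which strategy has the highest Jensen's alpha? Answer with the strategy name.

Summit

Larkspur: α = 7.5% − [4.7% + 0.99 × (4.2% − 4.7%)] = 3.295
Summit: α = 15.6% − [4.7% + 1.24 × (4.2% − 4.7%)] = 11.520
Alder: α = 10.5% − [4.7% + 0.62 × (4.2% − 4.7%)] = 6.110
Highest: Summit (11.520).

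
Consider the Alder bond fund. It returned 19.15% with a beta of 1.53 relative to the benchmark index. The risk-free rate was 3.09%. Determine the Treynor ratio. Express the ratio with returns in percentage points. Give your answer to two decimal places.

Treynor = (Rp − Rf) / β = (19.15% − 3.09%) / 1.53 = 16.06 / 1.53 = 10.4967

10.50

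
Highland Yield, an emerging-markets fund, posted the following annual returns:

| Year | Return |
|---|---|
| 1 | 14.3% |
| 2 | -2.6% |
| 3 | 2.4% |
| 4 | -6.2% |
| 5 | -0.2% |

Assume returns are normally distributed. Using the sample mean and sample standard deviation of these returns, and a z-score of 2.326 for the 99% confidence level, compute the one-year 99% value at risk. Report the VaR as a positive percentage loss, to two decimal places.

16.61

r̄ = (14.3 − 2.6 + 2.4 − 6.2 − 0.2) / 5 = 1.5400%
Σ(r − r̄)² = 243.6320; sample σ = √(243.6320/4) = 7.8044%
VaR = −(r̄ − z·σ) = −(1.5400 − 2.326 × 7.8044) = −(-16.6130) = 16.6130%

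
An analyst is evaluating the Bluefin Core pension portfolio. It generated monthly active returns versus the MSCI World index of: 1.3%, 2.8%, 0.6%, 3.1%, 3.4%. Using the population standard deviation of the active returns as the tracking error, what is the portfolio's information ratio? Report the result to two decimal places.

μ = (1.3 + 2.8 + 0.6 + 3.1 + 3.4) / 5 = 2.2400%
Population std dev = √[5.9720 / 5] = 1.0929%
IR = μ / tracking error = 2.2400 / 1.0929 = 2.0496

2.05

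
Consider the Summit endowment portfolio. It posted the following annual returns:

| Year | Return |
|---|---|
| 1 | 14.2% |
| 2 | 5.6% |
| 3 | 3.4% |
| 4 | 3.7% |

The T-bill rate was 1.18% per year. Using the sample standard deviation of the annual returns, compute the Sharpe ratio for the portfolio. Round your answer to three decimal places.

r̄ = (14.2 + 5.6 + 3.4 + 3.7) / 4 = 26.90 / 4 = 6.7250%
Sample σ = √[Σ(r − r̄)² / 3] = √[77.3475 / 3] = √25.7825 = 5.0776%
Sharpe = (r̄ − rf) / σ = (6.7250 − 1.18) / 5.0776 = 5.5450 / 5.0776 = 1.0921

1.092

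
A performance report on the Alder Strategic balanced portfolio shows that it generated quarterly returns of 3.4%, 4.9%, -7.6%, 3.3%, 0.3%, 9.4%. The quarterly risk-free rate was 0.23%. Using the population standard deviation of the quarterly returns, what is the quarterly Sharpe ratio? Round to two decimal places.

0.40

μ = (3.4 + 4.9 − 7.6 + 3.3 + 0.3 + 9.4) / 6 = 13.70 / 6 = 2.2833%
Σ(r − μ)² = 161.3883; population σ = √(161.3883/6) = 5.1863%
Sharpe = (μ − rf) / σ = (2.2833 − 0.23) / 5.1863 = 2.0533 / 5.1863 = 0.3959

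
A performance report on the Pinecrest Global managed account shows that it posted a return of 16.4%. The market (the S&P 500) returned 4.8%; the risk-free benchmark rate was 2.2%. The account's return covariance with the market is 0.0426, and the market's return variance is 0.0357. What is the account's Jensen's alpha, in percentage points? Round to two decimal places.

β = Cov / Var = 0.0426 / 0.0357 = 1.1933
E[R] = Rf + β(Rm − Rf) = 2.2% + 1.1933 × (4.8% − 2.2%) = 5.3026%
α = Rp − E[R] = 16.4% − 5.3026% = 11.0974

11.10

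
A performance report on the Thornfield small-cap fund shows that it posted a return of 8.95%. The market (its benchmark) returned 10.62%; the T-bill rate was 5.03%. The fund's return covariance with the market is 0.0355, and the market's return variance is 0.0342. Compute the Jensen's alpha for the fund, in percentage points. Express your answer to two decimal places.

β = Cov / Var = 0.0355 / 0.0342 = 1.0380
E[R] = Rf + β(Rm − Rf) = 5.03% + 1.0380 × (10.62% − 5.03%) = 10.8324%
α = Rp − E[R] = 8.95% − 10.8324% = -1.8824

-1.88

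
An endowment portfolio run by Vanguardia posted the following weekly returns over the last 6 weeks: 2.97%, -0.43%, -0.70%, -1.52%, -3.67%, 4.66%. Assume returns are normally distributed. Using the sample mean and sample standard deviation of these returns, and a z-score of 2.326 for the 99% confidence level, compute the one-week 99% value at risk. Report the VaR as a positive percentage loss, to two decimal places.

r̄ = (2.97 − 0.43 − 0.7 − 1.52 − 3.67 + 4.66) / 6 = 1.310 / 6 = 0.2183%
Σ(r − r̄)² = (2.97 − 0.2183)² + (-0.43 − 0.2183)² + (-0.7 − 0.2183)² + … = 46.7047
σ = √[46.7047 / 5] = 3.0563%
VaR = −(r̄ − z·σ) = −(0.2183 − 2.326 × 3.0563) = −(-6.8907) = 6.8907%

6.89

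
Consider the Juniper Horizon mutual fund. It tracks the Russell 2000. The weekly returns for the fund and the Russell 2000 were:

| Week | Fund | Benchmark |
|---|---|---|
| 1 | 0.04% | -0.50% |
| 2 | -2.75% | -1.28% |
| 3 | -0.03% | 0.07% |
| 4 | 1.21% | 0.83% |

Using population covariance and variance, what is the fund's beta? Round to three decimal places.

1.744

r̄p = -0.3825%,  r̄m = -0.2200%
Cov = Σ(rp − r̄p)(rm − r̄m) / 4 = 1.0414
Var(rm) = Σ(rm − r̄m)² / 4 = 0.5972
β = Cov / Var = 1.0414 / 0.5972 = 1.7438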